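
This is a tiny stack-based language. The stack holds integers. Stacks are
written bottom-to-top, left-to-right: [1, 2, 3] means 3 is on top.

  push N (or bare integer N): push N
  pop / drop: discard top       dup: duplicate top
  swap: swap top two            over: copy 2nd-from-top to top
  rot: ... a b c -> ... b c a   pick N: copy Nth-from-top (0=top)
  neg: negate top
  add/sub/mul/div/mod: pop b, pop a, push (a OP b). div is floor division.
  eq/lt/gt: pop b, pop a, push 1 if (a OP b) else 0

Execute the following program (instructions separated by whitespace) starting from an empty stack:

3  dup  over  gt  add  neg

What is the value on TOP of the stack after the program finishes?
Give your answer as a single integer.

After 'push 3': [3]
After 'dup': [3, 3]
After 'over': [3, 3, 3]
After 'gt': [3, 0]
After 'add': [3]
After 'neg': [-3]

Answer: -3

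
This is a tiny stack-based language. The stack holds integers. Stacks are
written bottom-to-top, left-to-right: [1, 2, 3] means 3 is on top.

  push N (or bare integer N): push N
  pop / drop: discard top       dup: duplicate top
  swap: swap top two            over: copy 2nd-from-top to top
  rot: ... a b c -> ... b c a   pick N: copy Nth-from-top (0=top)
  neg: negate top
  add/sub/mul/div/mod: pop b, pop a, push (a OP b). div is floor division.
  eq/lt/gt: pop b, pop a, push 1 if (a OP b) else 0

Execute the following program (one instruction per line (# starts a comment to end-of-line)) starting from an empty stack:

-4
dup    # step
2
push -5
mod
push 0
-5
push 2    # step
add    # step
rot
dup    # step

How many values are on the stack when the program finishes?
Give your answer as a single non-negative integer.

After 'push -4': stack = [-4] (depth 1)
After 'dup': stack = [-4, -4] (depth 2)
After 'push 2': stack = [-4, -4, 2] (depth 3)
After 'push -5': stack = [-4, -4, 2, -5] (depth 4)
After 'mod': stack = [-4, -4, -3] (depth 3)
After 'push 0': stack = [-4, -4, -3, 0] (depth 4)
After 'push -5': stack = [-4, -4, -3, 0, -5] (depth 5)
After 'push 2': stack = [-4, -4, -3, 0, -5, 2] (depth 6)
After 'add': stack = [-4, -4, -3, 0, -3] (depth 5)
After 'rot': stack = [-4, -4, 0, -3, -3] (depth 5)
After 'dup': stack = [-4, -4, 0, -3, -3, -3] (depth 6)

Answer: 6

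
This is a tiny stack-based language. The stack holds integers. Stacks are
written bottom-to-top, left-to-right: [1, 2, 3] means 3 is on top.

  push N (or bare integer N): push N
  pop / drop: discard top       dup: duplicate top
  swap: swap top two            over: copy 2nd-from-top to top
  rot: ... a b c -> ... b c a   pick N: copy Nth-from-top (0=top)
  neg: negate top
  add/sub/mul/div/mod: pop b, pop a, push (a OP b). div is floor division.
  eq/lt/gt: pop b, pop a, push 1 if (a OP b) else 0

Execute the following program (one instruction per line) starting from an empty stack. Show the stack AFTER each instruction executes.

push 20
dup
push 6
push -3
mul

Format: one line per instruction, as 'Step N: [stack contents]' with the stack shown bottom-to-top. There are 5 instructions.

Step 1: [20]
Step 2: [20, 20]
Step 3: [20, 20, 6]
Step 4: [20, 20, 6, -3]
Step 5: [20, 20, -18]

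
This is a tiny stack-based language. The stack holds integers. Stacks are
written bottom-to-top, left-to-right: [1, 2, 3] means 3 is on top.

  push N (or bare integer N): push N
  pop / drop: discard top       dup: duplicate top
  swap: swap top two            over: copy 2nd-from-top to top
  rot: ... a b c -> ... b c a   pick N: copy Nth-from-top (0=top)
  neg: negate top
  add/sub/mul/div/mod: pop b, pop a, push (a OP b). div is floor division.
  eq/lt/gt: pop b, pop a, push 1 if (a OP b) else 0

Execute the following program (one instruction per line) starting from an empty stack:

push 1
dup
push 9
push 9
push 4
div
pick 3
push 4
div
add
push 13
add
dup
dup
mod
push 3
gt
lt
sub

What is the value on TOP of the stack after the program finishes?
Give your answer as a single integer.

Answer: 9

Derivation:
After 'push 1': [1]
After 'dup': [1, 1]
After 'push 9': [1, 1, 9]
After 'push 9': [1, 1, 9, 9]
After 'push 4': [1, 1, 9, 9, 4]
After 'div': [1, 1, 9, 2]
After 'pick 3': [1, 1, 9, 2, 1]
After 'push 4': [1, 1, 9, 2, 1, 4]
After 'div': [1, 1, 9, 2, 0]
After 'add': [1, 1, 9, 2]
After 'push 13': [1, 1, 9, 2, 13]
After 'add': [1, 1, 9, 15]
After 'dup': [1, 1, 9, 15, 15]
After 'dup': [1, 1, 9, 15, 15, 15]
After 'mod': [1, 1, 9, 15, 0]
After 'push 3': [1, 1, 9, 15, 0, 3]
After 'gt': [1, 1, 9, 15, 0]
After 'lt': [1, 1, 9, 0]
After 'sub': [1, 1, 9]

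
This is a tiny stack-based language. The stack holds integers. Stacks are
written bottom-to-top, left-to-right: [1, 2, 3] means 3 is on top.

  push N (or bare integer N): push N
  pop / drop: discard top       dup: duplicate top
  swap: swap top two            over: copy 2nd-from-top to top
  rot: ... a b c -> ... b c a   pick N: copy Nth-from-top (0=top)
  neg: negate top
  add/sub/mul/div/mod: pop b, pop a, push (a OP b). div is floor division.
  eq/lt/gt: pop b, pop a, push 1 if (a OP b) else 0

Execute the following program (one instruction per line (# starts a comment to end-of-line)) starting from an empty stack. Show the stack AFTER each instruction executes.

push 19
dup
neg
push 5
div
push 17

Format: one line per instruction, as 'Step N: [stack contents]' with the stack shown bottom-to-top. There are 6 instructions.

Step 1: [19]
Step 2: [19, 19]
Step 3: [19, -19]
Step 4: [19, -19, 5]
Step 5: [19, -4]
Step 6: [19, -4, 17]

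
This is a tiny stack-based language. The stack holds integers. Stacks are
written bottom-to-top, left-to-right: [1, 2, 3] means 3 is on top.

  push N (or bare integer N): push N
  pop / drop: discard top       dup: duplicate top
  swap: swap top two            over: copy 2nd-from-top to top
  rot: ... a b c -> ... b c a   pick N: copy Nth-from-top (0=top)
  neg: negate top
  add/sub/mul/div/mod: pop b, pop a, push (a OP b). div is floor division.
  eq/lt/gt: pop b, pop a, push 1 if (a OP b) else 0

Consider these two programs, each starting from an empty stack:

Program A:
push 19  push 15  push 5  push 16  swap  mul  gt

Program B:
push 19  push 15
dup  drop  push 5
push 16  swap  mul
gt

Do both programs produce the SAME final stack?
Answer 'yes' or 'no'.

Program A trace:
  After 'push 19': [19]
  After 'push 15': [19, 15]
  After 'push 5': [19, 15, 5]
  After 'push 16': [19, 15, 5, 16]
  After 'swap': [19, 15, 16, 5]
  After 'mul': [19, 15, 80]
  After 'gt': [19, 0]
Program A final stack: [19, 0]

Program B trace:
  After 'push 19': [19]
  After 'push 15': [19, 15]
  After 'dup': [19, 15, 15]
  After 'drop': [19, 15]
  After 'push 5': [19, 15, 5]
  After 'push 16': [19, 15, 5, 16]
  After 'swap': [19, 15, 16, 5]
  After 'mul': [19, 15, 80]
  After 'gt': [19, 0]
Program B final stack: [19, 0]
Same: yes

Answer: yes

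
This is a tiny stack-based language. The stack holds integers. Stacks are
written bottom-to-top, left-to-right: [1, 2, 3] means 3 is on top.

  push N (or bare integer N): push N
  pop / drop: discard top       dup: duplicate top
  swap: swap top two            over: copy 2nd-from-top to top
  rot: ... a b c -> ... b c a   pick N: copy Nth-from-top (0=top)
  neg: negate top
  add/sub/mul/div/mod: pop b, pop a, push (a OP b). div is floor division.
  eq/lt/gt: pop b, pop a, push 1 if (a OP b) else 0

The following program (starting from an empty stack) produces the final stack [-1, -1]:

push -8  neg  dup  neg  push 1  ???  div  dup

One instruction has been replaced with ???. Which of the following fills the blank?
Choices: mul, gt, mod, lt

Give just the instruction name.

Answer: mul

Derivation:
Stack before ???: [8, -8, 1]
Stack after ???:  [8, -8]
Checking each choice:
  mul: MATCH
  gt: division by zero
  mod: division by zero
  lt: produces [8, 8]


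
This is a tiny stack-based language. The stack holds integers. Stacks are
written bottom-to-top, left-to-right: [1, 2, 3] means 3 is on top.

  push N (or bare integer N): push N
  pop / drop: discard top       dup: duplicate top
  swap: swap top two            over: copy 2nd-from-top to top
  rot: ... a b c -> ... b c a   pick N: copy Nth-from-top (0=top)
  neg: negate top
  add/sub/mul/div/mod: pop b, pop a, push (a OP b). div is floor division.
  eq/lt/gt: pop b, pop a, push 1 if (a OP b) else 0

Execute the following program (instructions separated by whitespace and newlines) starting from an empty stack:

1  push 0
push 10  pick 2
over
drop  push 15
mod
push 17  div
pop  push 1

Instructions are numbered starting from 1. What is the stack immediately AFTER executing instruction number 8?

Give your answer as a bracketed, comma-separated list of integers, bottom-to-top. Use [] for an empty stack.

Step 1 ('1'): [1]
Step 2 ('push 0'): [1, 0]
Step 3 ('push 10'): [1, 0, 10]
Step 4 ('pick 2'): [1, 0, 10, 1]
Step 5 ('over'): [1, 0, 10, 1, 10]
Step 6 ('drop'): [1, 0, 10, 1]
Step 7 ('push 15'): [1, 0, 10, 1, 15]
Step 8 ('mod'): [1, 0, 10, 1]

Answer: [1, 0, 10, 1]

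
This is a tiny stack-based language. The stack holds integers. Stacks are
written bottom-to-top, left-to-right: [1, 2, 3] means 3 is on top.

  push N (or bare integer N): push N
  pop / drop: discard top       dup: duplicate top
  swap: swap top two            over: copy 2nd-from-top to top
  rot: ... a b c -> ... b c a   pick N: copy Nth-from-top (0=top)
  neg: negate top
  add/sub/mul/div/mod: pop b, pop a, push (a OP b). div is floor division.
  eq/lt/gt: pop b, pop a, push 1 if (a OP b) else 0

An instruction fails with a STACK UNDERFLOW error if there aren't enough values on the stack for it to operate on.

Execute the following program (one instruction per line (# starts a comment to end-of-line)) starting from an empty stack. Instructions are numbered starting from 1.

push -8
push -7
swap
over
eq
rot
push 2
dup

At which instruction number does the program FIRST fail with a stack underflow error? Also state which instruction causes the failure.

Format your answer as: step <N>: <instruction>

Answer: step 6: rot

Derivation:
Step 1 ('push -8'): stack = [-8], depth = 1
Step 2 ('push -7'): stack = [-8, -7], depth = 2
Step 3 ('swap'): stack = [-7, -8], depth = 2
Step 4 ('over'): stack = [-7, -8, -7], depth = 3
Step 5 ('eq'): stack = [-7, 0], depth = 2
Step 6 ('rot'): needs 3 value(s) but depth is 2 — STACK UNDERFLOW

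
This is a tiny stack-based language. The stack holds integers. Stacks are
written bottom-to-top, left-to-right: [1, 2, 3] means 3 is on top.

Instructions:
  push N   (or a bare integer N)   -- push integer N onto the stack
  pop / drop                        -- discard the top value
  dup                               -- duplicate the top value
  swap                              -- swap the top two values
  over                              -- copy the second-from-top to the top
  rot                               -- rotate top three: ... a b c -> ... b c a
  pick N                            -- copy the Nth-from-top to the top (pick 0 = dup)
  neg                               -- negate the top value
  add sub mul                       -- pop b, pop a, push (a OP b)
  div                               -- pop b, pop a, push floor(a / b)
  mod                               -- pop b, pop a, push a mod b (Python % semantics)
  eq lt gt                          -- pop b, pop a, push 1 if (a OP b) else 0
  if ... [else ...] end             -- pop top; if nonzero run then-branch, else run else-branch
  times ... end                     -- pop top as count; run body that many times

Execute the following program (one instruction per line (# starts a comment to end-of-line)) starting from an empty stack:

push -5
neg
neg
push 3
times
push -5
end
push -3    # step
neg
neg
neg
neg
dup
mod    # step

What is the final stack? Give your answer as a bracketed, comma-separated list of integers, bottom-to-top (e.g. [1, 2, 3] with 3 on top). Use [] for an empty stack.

Answer: [-5, -5, -5, -5, 0]

Derivation:
After 'push -5': [-5]
After 'neg': [5]
After 'neg': [-5]
After 'push 3': [-5, 3]
After 'times': [-5]
After 'push -5': [-5, -5]
After 'push -5': [-5, -5, -5]
After 'push -5': [-5, -5, -5, -5]
After 'push -3': [-5, -5, -5, -5, -3]
After 'neg': [-5, -5, -5, -5, 3]
After 'neg': [-5, -5, -5, -5, -3]
After 'neg': [-5, -5, -5, -5, 3]
After 'neg': [-5, -5, -5, -5, -3]
After 'dup': [-5, -5, -5, -5, -3, -3]
After 'mod': [-5, -5, -5, -5, 0]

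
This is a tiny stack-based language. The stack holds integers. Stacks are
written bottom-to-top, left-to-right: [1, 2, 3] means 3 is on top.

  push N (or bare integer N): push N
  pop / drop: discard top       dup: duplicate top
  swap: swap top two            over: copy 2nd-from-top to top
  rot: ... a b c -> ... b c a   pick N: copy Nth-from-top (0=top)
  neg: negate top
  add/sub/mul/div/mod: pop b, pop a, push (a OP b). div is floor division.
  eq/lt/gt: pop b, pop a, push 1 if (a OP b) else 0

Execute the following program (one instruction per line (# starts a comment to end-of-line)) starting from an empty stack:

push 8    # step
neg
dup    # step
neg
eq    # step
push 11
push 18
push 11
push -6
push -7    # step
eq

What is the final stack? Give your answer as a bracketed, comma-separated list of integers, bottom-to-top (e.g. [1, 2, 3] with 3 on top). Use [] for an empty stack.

After 'push 8': [8]
After 'neg': [-8]
After 'dup': [-8, -8]
After 'neg': [-8, 8]
After 'eq': [0]
After 'push 11': [0, 11]
After 'push 18': [0, 11, 18]
After 'push 11': [0, 11, 18, 11]
After 'push -6': [0, 11, 18, 11, -6]
After 'push -7': [0, 11, 18, 11, -6, -7]
After 'eq': [0, 11, 18, 11, 0]

Answer: [0, 11, 18, 11, 0]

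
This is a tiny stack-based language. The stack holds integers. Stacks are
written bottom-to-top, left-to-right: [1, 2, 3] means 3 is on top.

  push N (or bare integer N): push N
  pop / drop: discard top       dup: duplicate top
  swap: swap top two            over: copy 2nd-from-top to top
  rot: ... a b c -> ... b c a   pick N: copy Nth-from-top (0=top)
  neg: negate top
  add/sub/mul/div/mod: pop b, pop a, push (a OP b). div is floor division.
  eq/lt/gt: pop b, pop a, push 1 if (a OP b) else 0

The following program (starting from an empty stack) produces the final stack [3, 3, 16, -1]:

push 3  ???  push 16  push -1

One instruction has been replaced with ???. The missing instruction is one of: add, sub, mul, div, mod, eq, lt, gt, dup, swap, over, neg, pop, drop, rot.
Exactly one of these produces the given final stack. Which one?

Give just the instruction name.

Answer: dup

Derivation:
Stack before ???: [3]
Stack after ???:  [3, 3]
The instruction that transforms [3] -> [3, 3] is: dup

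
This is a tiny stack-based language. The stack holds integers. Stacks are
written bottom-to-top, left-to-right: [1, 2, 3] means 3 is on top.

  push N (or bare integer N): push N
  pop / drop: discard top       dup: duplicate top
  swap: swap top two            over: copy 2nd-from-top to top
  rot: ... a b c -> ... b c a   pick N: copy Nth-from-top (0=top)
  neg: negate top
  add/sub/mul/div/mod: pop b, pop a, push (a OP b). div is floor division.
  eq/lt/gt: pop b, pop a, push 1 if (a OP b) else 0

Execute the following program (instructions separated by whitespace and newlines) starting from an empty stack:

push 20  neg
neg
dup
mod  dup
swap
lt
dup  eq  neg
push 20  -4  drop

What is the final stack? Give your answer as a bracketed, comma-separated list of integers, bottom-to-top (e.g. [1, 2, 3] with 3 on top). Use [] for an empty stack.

Answer: [-1, 20]

Derivation:
After 'push 20': [20]
After 'neg': [-20]
After 'neg': [20]
After 'dup': [20, 20]
After 'mod': [0]
After 'dup': [0, 0]
After 'swap': [0, 0]
After 'lt': [0]
After 'dup': [0, 0]
After 'eq': [1]
After 'neg': [-1]
After 'push 20': [-1, 20]
After 'push -4': [-1, 20, -4]
After 'drop': [-1, 20]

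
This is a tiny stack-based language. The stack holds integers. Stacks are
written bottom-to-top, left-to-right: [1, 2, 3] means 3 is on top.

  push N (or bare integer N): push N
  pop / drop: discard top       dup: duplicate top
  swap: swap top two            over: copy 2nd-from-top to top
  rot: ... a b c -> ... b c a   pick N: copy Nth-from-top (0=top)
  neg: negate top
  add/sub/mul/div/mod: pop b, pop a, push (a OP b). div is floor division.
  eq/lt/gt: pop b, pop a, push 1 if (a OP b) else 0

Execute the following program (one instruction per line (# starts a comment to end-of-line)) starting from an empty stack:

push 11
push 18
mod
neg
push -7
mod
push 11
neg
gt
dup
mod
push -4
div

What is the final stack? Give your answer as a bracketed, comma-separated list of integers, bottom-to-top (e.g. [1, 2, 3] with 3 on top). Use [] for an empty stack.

After 'push 11': [11]
After 'push 18': [11, 18]
After 'mod': [11]
After 'neg': [-11]
After 'push -7': [-11, -7]
After 'mod': [-4]
After 'push 11': [-4, 11]
After 'neg': [-4, -11]
After 'gt': [1]
After 'dup': [1, 1]
After 'mod': [0]
After 'push -4': [0, -4]
After 'div': [0]

Answer: [0]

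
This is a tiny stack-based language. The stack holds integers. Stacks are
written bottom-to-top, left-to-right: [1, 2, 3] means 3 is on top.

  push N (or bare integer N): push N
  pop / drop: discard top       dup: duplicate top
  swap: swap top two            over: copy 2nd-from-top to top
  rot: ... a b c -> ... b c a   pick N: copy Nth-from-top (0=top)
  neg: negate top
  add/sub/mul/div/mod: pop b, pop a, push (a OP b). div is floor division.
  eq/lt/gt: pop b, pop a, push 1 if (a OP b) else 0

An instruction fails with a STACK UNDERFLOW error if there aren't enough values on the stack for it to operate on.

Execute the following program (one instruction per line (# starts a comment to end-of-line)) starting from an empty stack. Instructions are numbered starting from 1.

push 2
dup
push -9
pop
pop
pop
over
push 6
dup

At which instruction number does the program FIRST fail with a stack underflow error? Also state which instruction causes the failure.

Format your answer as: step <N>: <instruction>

Step 1 ('push 2'): stack = [2], depth = 1
Step 2 ('dup'): stack = [2, 2], depth = 2
Step 3 ('push -9'): stack = [2, 2, -9], depth = 3
Step 4 ('pop'): stack = [2, 2], depth = 2
Step 5 ('pop'): stack = [2], depth = 1
Step 6 ('pop'): stack = [], depth = 0
Step 7 ('over'): needs 2 value(s) but depth is 0 — STACK UNDERFLOW

Answer: step 7: over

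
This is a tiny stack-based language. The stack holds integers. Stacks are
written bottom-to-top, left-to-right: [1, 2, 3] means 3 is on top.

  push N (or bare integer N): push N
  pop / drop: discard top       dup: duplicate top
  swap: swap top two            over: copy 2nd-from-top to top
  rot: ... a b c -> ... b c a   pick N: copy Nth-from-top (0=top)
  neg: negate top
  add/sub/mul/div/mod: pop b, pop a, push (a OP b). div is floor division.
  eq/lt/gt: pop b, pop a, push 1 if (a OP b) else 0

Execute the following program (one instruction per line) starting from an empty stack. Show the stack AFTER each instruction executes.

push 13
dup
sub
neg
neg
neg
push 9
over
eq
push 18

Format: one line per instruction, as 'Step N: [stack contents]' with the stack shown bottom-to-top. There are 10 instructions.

Step 1: [13]
Step 2: [13, 13]
Step 3: [0]
Step 4: [0]
Step 5: [0]
Step 6: [0]
Step 7: [0, 9]
Step 8: [0, 9, 0]
Step 9: [0, 0]
Step 10: [0, 0, 18]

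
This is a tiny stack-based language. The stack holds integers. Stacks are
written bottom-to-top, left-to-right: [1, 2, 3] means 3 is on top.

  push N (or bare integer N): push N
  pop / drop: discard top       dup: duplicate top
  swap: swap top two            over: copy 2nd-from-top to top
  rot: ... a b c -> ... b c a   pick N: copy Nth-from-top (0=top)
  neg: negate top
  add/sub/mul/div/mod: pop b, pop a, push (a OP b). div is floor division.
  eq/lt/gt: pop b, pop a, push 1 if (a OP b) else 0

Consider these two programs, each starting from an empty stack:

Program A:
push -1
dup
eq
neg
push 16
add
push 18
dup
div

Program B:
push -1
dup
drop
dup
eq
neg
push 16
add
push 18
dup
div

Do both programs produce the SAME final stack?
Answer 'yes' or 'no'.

Answer: yes

Derivation:
Program A trace:
  After 'push -1': [-1]
  After 'dup': [-1, -1]
  After 'eq': [1]
  After 'neg': [-1]
  After 'push 16': [-1, 16]
  After 'add': [15]
  After 'push 18': [15, 18]
  After 'dup': [15, 18, 18]
  After 'div': [15, 1]
Program A final stack: [15, 1]

Program B trace:
  After 'push -1': [-1]
  After 'dup': [-1, -1]
  After 'drop': [-1]
  After 'dup': [-1, -1]
  After 'eq': [1]
  After 'neg': [-1]
  After 'push 16': [-1, 16]
  After 'add': [15]
  After 'push 18': [15, 18]
  After 'dup': [15, 18, 18]
  After 'div': [15, 1]
Program B final stack: [15, 1]
Same: yes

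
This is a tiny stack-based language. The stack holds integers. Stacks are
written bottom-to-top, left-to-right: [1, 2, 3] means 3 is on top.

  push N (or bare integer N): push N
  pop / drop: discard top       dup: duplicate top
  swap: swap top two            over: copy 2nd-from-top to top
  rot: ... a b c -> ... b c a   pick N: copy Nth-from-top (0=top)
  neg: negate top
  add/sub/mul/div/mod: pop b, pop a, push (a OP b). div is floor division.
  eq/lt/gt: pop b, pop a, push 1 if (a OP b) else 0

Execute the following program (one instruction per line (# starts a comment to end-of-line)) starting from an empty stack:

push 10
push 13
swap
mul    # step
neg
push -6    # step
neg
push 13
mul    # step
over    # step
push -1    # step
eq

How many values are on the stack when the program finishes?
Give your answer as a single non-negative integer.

Answer: 3

Derivation:
After 'push 10': stack = [10] (depth 1)
After 'push 13': stack = [10, 13] (depth 2)
After 'swap': stack = [13, 10] (depth 2)
After 'mul': stack = [130] (depth 1)
After 'neg': stack = [-130] (depth 1)
After 'push -6': stack = [-130, -6] (depth 2)
After 'neg': stack = [-130, 6] (depth 2)
After 'push 13': stack = [-130, 6, 13] (depth 3)
After 'mul': stack = [-130, 78] (depth 2)
After 'over': stack = [-130, 78, -130] (depth 3)
After 'push -1': stack = [-130, 78, -130, -1] (depth 4)
After 'eq': stack = [-130, 78, 0] (depth 3)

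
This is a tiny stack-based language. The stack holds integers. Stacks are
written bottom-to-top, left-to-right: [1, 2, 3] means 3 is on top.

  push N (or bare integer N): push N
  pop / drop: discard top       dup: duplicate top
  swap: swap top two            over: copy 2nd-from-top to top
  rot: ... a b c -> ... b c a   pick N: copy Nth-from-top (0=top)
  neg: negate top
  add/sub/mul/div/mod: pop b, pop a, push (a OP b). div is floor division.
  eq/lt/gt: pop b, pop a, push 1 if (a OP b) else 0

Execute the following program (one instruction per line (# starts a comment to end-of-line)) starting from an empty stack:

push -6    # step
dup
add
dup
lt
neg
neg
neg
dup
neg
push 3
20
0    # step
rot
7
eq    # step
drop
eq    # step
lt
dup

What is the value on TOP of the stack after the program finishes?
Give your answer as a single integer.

After 'push -6': [-6]
After 'dup': [-6, -6]
After 'add': [-12]
After 'dup': [-12, -12]
After 'lt': [0]
After 'neg': [0]
After 'neg': [0]
After 'neg': [0]
After 'dup': [0, 0]
After 'neg': [0, 0]
After 'push 3': [0, 0, 3]
After 'push 20': [0, 0, 3, 20]
After 'push 0': [0, 0, 3, 20, 0]
After 'rot': [0, 0, 20, 0, 3]
After 'push 7': [0, 0, 20, 0, 3, 7]
After 'eq': [0, 0, 20, 0, 0]
After 'drop': [0, 0, 20, 0]
After 'eq': [0, 0, 0]
After 'lt': [0, 0]
After 'dup': [0, 0, 0]

Answer: 0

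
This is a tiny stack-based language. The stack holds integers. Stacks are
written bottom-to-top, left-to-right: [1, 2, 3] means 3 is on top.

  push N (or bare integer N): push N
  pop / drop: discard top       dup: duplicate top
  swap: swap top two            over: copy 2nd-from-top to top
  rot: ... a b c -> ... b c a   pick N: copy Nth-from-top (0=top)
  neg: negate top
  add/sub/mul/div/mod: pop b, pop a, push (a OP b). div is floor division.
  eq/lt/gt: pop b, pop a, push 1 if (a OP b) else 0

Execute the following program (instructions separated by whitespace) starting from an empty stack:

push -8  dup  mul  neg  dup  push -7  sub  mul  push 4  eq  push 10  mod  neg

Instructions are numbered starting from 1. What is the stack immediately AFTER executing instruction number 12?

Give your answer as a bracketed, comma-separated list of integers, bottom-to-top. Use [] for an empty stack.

Step 1 ('push -8'): [-8]
Step 2 ('dup'): [-8, -8]
Step 3 ('mul'): [64]
Step 4 ('neg'): [-64]
Step 5 ('dup'): [-64, -64]
Step 6 ('push -7'): [-64, -64, -7]
Step 7 ('sub'): [-64, -57]
Step 8 ('mul'): [3648]
Step 9 ('push 4'): [3648, 4]
Step 10 ('eq'): [0]
Step 11 ('push 10'): [0, 10]
Step 12 ('mod'): [0]

Answer: [0]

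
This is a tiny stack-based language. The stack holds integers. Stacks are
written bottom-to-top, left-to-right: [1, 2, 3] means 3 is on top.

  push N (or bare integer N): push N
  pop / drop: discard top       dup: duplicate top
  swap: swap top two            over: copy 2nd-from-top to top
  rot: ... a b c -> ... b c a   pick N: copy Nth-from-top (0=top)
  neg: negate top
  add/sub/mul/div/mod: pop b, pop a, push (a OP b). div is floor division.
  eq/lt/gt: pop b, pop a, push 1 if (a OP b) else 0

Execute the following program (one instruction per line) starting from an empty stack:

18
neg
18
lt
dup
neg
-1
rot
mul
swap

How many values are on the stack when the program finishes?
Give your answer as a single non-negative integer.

Answer: 2

Derivation:
After 'push 18': stack = [18] (depth 1)
After 'neg': stack = [-18] (depth 1)
After 'push 18': stack = [-18, 18] (depth 2)
After 'lt': stack = [1] (depth 1)
After 'dup': stack = [1, 1] (depth 2)
After 'neg': stack = [1, -1] (depth 2)
After 'push -1': stack = [1, -1, -1] (depth 3)
After 'rot': stack = [-1, -1, 1] (depth 3)
After 'mul': stack = [-1, -1] (depth 2)
After 'swap': stack = [-1, -1] (depth 2)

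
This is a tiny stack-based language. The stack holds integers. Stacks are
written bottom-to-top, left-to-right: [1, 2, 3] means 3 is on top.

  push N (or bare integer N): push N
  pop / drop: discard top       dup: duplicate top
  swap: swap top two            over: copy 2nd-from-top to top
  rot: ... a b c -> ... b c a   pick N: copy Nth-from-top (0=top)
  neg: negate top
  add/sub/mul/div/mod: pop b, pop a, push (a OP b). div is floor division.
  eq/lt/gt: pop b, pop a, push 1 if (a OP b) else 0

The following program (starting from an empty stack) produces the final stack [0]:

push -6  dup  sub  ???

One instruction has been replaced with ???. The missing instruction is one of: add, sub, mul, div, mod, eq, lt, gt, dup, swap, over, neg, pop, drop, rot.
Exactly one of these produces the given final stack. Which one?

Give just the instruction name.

Answer: neg

Derivation:
Stack before ???: [0]
Stack after ???:  [0]
The instruction that transforms [0] -> [0] is: neg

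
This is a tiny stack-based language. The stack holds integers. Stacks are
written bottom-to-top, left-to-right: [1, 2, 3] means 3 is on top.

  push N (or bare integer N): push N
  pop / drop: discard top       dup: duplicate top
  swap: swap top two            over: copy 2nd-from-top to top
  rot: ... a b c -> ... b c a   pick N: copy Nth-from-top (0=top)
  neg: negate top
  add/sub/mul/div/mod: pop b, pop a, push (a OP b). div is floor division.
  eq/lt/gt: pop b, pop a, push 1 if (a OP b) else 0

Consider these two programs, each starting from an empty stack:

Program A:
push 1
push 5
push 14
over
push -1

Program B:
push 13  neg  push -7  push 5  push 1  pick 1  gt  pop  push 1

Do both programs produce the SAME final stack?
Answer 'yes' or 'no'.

Program A trace:
  After 'push 1': [1]
  After 'push 5': [1, 5]
  After 'push 14': [1, 5, 14]
  After 'over': [1, 5, 14, 5]
  After 'push -1': [1, 5, 14, 5, -1]
Program A final stack: [1, 5, 14, 5, -1]

Program B trace:
  After 'push 13': [13]
  After 'neg': [-13]
  After 'push -7': [-13, -7]
  After 'push 5': [-13, -7, 5]
  After 'push 1': [-13, -7, 5, 1]
  After 'pick 1': [-13, -7, 5, 1, 5]
  After 'gt': [-13, -7, 5, 0]
  After 'pop': [-13, -7, 5]
  After 'push 1': [-13, -7, 5, 1]
Program B final stack: [-13, -7, 5, 1]
Same: no

Answer: no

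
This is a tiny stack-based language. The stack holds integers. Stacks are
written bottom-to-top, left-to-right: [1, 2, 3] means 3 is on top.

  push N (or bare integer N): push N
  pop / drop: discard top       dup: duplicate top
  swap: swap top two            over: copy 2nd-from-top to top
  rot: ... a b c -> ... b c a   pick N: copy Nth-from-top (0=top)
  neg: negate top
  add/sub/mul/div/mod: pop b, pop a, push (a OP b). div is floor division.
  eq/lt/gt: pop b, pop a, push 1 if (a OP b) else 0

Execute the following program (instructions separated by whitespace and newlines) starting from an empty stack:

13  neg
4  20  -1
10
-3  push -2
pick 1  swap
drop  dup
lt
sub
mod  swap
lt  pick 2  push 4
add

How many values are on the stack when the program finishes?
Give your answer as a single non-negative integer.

After 'push 13': stack = [13] (depth 1)
After 'neg': stack = [-13] (depth 1)
After 'push 4': stack = [-13, 4] (depth 2)
After 'push 20': stack = [-13, 4, 20] (depth 3)
After 'push -1': stack = [-13, 4, 20, -1] (depth 4)
After 'push 10': stack = [-13, 4, 20, -1, 10] (depth 5)
After 'push -3': stack = [-13, 4, 20, -1, 10, -3] (depth 6)
After 'push -2': stack = [-13, 4, 20, -1, 10, -3, -2] (depth 7)
After 'pick 1': stack = [-13, 4, 20, -1, 10, -3, -2, -3] (depth 8)
After 'swap': stack = [-13, 4, 20, -1, 10, -3, -3, -2] (depth 8)
After 'drop': stack = [-13, 4, 20, -1, 10, -3, -3] (depth 7)
After 'dup': stack = [-13, 4, 20, -1, 10, -3, -3, -3] (depth 8)
After 'lt': stack = [-13, 4, 20, -1, 10, -3, 0] (depth 7)
After 'sub': stack = [-13, 4, 20, -1, 10, -3] (depth 6)
After 'mod': stack = [-13, 4, 20, -1, -2] (depth 5)
After 'swap': stack = [-13, 4, 20, -2, -1] (depth 5)
After 'lt': stack = [-13, 4, 20, 1] (depth 4)
After 'pick 2': stack = [-13, 4, 20, 1, 4] (depth 5)
After 'push 4': stack = [-13, 4, 20, 1, 4, 4] (depth 6)
After 'add': stack = [-13, 4, 20, 1, 8] (depth 5)

Answer: 5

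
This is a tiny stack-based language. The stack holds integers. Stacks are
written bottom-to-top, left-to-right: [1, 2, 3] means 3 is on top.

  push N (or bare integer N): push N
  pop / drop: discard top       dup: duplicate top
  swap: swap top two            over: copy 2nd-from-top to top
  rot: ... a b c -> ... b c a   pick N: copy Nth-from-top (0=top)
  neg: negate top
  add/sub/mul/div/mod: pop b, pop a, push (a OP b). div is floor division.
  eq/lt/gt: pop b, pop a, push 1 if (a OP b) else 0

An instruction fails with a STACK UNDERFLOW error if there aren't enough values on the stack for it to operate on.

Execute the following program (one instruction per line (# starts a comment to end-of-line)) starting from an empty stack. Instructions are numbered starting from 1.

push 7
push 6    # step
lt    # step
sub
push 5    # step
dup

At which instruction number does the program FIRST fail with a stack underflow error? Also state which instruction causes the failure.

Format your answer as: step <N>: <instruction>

Answer: step 4: sub

Derivation:
Step 1 ('push 7'): stack = [7], depth = 1
Step 2 ('push 6'): stack = [7, 6], depth = 2
Step 3 ('lt'): stack = [0], depth = 1
Step 4 ('sub'): needs 2 value(s) but depth is 1 — STACK UNDERFLOW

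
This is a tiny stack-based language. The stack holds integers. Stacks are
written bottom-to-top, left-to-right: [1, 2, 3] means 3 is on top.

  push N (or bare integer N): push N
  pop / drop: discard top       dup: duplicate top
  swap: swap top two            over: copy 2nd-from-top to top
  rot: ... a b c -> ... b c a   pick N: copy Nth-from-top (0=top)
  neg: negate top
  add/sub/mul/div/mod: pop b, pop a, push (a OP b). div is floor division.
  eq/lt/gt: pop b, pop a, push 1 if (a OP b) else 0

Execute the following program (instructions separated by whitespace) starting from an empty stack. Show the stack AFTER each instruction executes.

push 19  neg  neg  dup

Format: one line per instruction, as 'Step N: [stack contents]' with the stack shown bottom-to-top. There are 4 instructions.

Step 1: [19]
Step 2: [-19]
Step 3: [19]
Step 4: [19, 19]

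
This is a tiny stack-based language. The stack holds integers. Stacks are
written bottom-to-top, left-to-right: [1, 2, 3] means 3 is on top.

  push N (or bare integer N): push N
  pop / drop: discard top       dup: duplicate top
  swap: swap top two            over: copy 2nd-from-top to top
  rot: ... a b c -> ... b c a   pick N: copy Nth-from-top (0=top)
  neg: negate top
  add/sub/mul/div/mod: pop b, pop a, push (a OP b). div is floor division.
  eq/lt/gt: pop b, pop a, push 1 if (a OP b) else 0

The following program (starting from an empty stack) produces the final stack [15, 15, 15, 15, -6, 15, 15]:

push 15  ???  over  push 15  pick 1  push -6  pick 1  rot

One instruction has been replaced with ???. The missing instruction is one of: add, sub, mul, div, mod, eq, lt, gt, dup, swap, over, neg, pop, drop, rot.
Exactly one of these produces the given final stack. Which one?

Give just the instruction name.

Answer: dup

Derivation:
Stack before ???: [15]
Stack after ???:  [15, 15]
The instruction that transforms [15] -> [15, 15] is: dup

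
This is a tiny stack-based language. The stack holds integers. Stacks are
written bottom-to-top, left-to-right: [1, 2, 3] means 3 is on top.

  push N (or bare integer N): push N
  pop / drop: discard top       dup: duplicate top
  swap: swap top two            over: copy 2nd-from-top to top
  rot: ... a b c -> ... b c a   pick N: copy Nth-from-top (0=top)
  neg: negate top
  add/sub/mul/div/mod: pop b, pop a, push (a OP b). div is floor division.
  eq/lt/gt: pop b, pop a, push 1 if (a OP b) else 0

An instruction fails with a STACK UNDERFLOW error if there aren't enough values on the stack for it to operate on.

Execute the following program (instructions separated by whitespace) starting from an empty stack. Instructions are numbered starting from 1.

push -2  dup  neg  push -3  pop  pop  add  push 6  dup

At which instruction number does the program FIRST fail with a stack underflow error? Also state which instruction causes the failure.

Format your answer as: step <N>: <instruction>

Step 1 ('push -2'): stack = [-2], depth = 1
Step 2 ('dup'): stack = [-2, -2], depth = 2
Step 3 ('neg'): stack = [-2, 2], depth = 2
Step 4 ('push -3'): stack = [-2, 2, -3], depth = 3
Step 5 ('pop'): stack = [-2, 2], depth = 2
Step 6 ('pop'): stack = [-2], depth = 1
Step 7 ('add'): needs 2 value(s) but depth is 1 — STACK UNDERFLOW

Answer: step 7: add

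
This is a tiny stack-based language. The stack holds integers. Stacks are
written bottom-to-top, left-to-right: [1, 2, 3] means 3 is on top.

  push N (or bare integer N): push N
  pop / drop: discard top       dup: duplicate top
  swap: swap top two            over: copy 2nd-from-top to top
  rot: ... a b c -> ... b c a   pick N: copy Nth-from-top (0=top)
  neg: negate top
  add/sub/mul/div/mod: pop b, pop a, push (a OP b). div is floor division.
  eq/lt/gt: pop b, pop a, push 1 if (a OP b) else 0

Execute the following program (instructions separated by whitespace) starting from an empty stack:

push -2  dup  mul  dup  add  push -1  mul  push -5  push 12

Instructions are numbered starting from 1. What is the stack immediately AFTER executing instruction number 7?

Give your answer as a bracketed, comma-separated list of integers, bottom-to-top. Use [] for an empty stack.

Step 1 ('push -2'): [-2]
Step 2 ('dup'): [-2, -2]
Step 3 ('mul'): [4]
Step 4 ('dup'): [4, 4]
Step 5 ('add'): [8]
Step 6 ('push -1'): [8, -1]
Step 7 ('mul'): [-8]

Answer: [-8]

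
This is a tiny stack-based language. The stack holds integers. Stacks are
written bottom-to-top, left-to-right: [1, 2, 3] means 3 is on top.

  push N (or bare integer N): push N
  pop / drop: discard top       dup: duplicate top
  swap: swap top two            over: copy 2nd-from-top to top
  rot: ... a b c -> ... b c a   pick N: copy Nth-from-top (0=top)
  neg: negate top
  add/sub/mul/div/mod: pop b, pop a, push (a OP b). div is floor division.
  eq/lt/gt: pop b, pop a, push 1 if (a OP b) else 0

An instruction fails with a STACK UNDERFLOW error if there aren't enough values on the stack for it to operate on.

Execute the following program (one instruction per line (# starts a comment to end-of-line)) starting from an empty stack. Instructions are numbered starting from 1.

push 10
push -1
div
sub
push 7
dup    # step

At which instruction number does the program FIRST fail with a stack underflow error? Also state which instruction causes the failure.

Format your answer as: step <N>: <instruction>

Step 1 ('push 10'): stack = [10], depth = 1
Step 2 ('push -1'): stack = [10, -1], depth = 2
Step 3 ('div'): stack = [-10], depth = 1
Step 4 ('sub'): needs 2 value(s) but depth is 1 — STACK UNDERFLOW

Answer: step 4: sub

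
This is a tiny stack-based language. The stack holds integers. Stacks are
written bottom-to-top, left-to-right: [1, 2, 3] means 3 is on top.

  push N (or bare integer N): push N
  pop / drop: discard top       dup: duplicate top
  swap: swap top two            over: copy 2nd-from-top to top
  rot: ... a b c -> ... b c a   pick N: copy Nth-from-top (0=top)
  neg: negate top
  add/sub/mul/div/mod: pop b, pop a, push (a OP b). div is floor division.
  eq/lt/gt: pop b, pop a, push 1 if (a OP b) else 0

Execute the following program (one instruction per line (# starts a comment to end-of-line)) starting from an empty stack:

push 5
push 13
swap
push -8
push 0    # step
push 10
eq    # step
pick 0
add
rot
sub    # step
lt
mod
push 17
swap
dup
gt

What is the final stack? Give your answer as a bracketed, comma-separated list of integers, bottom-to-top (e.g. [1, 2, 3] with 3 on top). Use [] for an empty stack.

After 'push 5': [5]
After 'push 13': [5, 13]
After 'swap': [13, 5]
After 'push -8': [13, 5, -8]
After 'push 0': [13, 5, -8, 0]
After 'push 10': [13, 5, -8, 0, 10]
After 'eq': [13, 5, -8, 0]
After 'pick 0': [13, 5, -8, 0, 0]
After 'add': [13, 5, -8, 0]
After 'rot': [13, -8, 0, 5]
After 'sub': [13, -8, -5]
After 'lt': [13, 1]
After 'mod': [0]
After 'push 17': [0, 17]
After 'swap': [17, 0]
After 'dup': [17, 0, 0]
After 'gt': [17, 0]

Answer: [17, 0]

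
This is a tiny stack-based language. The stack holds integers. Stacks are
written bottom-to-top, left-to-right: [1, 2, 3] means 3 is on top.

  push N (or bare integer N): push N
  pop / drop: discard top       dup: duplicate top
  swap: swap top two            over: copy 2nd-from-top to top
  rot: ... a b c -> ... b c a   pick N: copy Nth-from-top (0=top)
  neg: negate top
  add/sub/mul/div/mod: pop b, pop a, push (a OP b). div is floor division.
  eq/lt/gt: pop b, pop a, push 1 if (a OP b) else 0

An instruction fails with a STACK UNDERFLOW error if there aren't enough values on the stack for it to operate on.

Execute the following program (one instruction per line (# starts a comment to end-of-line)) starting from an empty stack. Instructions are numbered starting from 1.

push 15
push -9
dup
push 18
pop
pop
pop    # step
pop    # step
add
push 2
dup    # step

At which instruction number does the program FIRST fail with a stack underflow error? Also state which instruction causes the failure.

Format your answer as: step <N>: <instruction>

Answer: step 9: add

Derivation:
Step 1 ('push 15'): stack = [15], depth = 1
Step 2 ('push -9'): stack = [15, -9], depth = 2
Step 3 ('dup'): stack = [15, -9, -9], depth = 3
Step 4 ('push 18'): stack = [15, -9, -9, 18], depth = 4
Step 5 ('pop'): stack = [15, -9, -9], depth = 3
Step 6 ('pop'): stack = [15, -9], depth = 2
Step 7 ('pop'): stack = [15], depth = 1
Step 8 ('pop'): stack = [], depth = 0
Step 9 ('add'): needs 2 value(s) but depth is 0 — STACK UNDERFLOW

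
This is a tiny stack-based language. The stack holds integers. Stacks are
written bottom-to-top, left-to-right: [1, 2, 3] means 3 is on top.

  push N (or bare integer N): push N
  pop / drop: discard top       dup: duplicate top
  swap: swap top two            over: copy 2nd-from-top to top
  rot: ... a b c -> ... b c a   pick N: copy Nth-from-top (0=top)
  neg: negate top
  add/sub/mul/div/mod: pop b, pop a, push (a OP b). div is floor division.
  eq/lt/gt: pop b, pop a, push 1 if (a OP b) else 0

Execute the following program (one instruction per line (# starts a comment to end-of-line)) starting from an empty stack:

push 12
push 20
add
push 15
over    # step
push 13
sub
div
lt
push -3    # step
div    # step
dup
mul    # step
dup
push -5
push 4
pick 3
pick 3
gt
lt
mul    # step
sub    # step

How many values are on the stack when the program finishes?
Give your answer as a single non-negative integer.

Answer: 2

Derivation:
After 'push 12': stack = [12] (depth 1)
After 'push 20': stack = [12, 20] (depth 2)
After 'add': stack = [32] (depth 1)
After 'push 15': stack = [32, 15] (depth 2)
After 'over': stack = [32, 15, 32] (depth 3)
After 'push 13': stack = [32, 15, 32, 13] (depth 4)
After 'sub': stack = [32, 15, 19] (depth 3)
After 'div': stack = [32, 0] (depth 2)
After 'lt': stack = [0] (depth 1)
After 'push -3': stack = [0, -3] (depth 2)
  ...
After 'mul': stack = [0] (depth 1)
After 'dup': stack = [0, 0] (depth 2)
After 'push -5': stack = [0, 0, -5] (depth 3)
After 'push 4': stack = [0, 0, -5, 4] (depth 4)
After 'pick 3': stack = [0, 0, -5, 4, 0] (depth 5)
After 'pick 3': stack = [0, 0, -5, 4, 0, 0] (depth 6)
After 'gt': stack = [0, 0, -5, 4, 0] (depth 5)
After 'lt': stack = [0, 0, -5, 0] (depth 4)
After 'mul': stack = [0, 0, 0] (depth 3)
After 'sub': stack = [0, 0] (depth 2)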